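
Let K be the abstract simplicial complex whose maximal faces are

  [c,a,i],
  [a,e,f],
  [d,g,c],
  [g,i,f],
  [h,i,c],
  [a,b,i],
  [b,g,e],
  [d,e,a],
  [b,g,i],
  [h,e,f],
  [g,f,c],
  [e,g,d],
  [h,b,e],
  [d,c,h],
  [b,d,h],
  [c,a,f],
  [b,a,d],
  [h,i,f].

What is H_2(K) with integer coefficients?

H_2 = 0.

We work with the vertex ordering a < b < c < d < e < f < g < h < i. The simplices of K, each written with vertices in increasing order, are:

  0-simplices (9): a, b, c, d, e, f, g, h, i
  1-simplices (27): ab, ac, ad, ae, af, ai, bd, be, bg, bh, bi, cd, cf, cg, ch, ci, de, dg, dh, ef, eg, eh, fg, fh, fi, gi, hi
  2-simplices (18): abd, abi, acf, aci, ade, aef, bdh, beg, beh, bgi, cdg, cdh, cfg, chi, deg, efh, fgi, fhi

Hence C_0 ≅ Z^9, C_1 ≅ Z^27, C_2 ≅ Z^18.

∂_1: C_1 → C_0 is given by ∂[p,q] = [q] − [p].
As a 9×27 matrix over Z this has rank 8, with invariant factors (1,1,1,1,1,1,1,1).

∂_2: C_2 → C_1 sends each 2-simplex [p,q,r] to [q,r] − [p,r] + [p,q]. For instance
  ∂acf = cf − af + ac,
  ∂bdh = dh − bh + bd.
This gives a 27×18 integer matrix of rank 18; reducing to Smith normal form yields diagonal entries (1,1,1,1,1,1,1,1,1,1,1,1,1,1,1,1,1,2).

Now H_k = ker ∂_k / im ∂_{k+1}, so:

  H_2: rank ker ∂_2 − rank ∂_3 = (18 − 18) − 0 = 0, and there is no ∂_3, so H_2 = 0.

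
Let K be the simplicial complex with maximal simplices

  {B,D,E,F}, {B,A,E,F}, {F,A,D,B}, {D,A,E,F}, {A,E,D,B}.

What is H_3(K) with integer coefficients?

H_3 = Z.

We work with the vertex ordering A < B < D < E < F. The simplices of K, each written with vertices in increasing order, are:

  0-simplices (5): A, B, D, E, F
  1-simplices (10): AB, AD, AE, AF, BD, BE, BF, DE, DF, EF
  2-simplices (10): ABD, ABE, ABF, ADE, ADF, AEF, BDE, BDF, BEF, DEF
  3-simplices (5): ABDE, ABDF, ABEF, ADEF, BDEF

so the chain groups are C_0 ≅ Z^5, C_1 ≅ Z^10, C_2 ≅ Z^10, C_3 ≅ Z^5.

The boundary map ∂_1: C_1 → C_0 sends each edge [p,q] (with p < q) to q − p.
This gives a 5×10 integer matrix of rank 4; reducing to Smith normal form yields diagonal entries (1,1,1,1).

The boundary map ∂_2: C_2 → C_1 maps a triangle to the signed sum of its edges. For instance
  ∂BEF = EF − BF + BE,
  ∂ABE = BE − AE + AB.
The resulting 10×10 matrix has rank 6, and its Smith normal form has invariant factors (1,1,1,1,1,1).

Boundary ∂_3: C_3 → C_2 sends each 3-simplex σ to the alternating sum Σ_i (−1)^i (σ with its i-th vertex removed). For instance
  ∂ABDE = BDE − ADE + ABE − ABD,
  ∂ADEF = DEF − AEF + ADF − ADE.
As a 10×5 matrix over Z this has rank 4, with invariant factors (1,1,1,1).

Reading off H_k = ker ∂_k / im ∂_{k+1}:

  H_3: rank ker ∂_3 − rank ∂_4 = (5 − 4) − 0 = 1, and there is no ∂_4, so H_3 = Z.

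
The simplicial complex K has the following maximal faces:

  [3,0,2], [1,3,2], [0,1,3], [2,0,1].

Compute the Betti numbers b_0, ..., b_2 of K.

Take the total order 0 < 1 < 2 < 3 on the vertex set. Then K (dimension 2) consists of the simplices:

  0-simplices (4): [0], [1], [2], [3]
  1-simplices (6): [0,1], [0,2], [0,3], [1,2], [1,3], [2,3]
  2-simplices (4): [0,1,2], [0,1,3], [0,2,3], [1,2,3]

Hence C_0 ≅ Z^4, C_1 ≅ Z^6, C_2 ≅ Z^4.

∂_1: C_1 → C_0 sends each edge [p,q] (with p < q) to q − p.
This gives a 4×6 integer matrix of rank 3; reducing to Smith normal form yields diagonal entries (1,1,1).

∂_2: C_2 → C_1 acts by ∂[p,q,r] = [q,r] − [p,r] + [p,q]. For instance
  ∂[1,2,3] = [2,3] − [1,3] + [1,2],
  ∂[0,2,3] = [2,3] − [0,3] + [0,2].
As a 6×4 matrix over Z this has rank 3, with invariant factors (1,1,1).

Now H_k = ker ∂_k / im ∂_{k+1}, so:

  H_0: rank C_0 − rank ∂_1 = 4 − 3 = 1, and the invariant factors of ∂_1 are all 1, so H_0 ≅ Z.
  H_1: rank ker ∂_1 − rank ∂_2 = (6 − 3) − 3 = 0, and the invariant factors of ∂_2 are all 1, so H_1 ≅ 0.
  H_2: rank ker ∂_2 − rank ∂_3 = (4 − 3) − 0 = 1, and there is no ∂_3, so H_2 ≅ Z.

(K is a triangulation of the 2-sphere S^2.)

Hence the Betti numbers are b_0 = 1, b_1 = 0, b_2 = 1.

b_0 = 1, b_1 = 0, b_2 = 1.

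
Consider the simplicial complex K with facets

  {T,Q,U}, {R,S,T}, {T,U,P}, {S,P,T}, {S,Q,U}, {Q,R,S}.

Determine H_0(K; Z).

H_0 = Z.

Take the total order P < Q < R < S < T < U on the vertex set. Then K (dimension 2) consists of the simplices:

  0-simplices (6): P, Q, R, S, T, U
  1-simplices (12): PS, PT, PU, QR, QS, QT, QU, RS, RT, ST, SU, TU
  2-simplices (6): PST, PTU, QRS, QSU, QTU, RST

giving chain groups C_0 ≅ Z^6, C_1 ≅ Z^12, C_2 ≅ Z^6.

The boundary map ∂_1: C_1 → C_0 sends each edge [p,q] (with p < q) to q − p.
The 6×12 boundary matrix has rank 5 and Smith normal form diag(1,1,1,1,1).

∂_2: C_2 → C_1 sends each 2-simplex [p,q,r] to [q,r] − [p,r] + [p,q]. For instance
  ∂QRS = RS − QS + QR,
  ∂PST = ST − PT + PS.
The 12×6 boundary matrix has rank 6 and Smith normal form diag(1,1,1,1,1,1).

From H_k ≅ ker(∂_k) / im(∂_{k+1}) we obtain:

  H_0: rank C_0 − rank ∂_1 = 6 − 5 = 1, and the invariant factors of ∂_1 are all 1, so H_0 = Z.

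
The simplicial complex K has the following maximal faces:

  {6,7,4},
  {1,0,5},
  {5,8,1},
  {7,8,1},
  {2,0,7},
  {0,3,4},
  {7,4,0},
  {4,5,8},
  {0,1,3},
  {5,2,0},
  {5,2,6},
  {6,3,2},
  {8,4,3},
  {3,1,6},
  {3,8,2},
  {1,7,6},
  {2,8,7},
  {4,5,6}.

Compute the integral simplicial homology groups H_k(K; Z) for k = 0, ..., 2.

We work with the vertex ordering 0 < 1 < 2 < 3 < 4 < 5 < 6 < 7 < 8. The simplices of K, each written with vertices in increasing order, are:

  0-simplices (9): [0], [1], [2], [3], [4], [5], [6], [7], [8]
  1-simplices (27): (27 of them)
  2-simplices (18): [0,1,3], [0,1,5], [0,2,5], [0,2,7], [0,3,4], [0,4,7], [1,3,6], [1,5,8], [1,6,7], [1,7,8], [2,3,6], [2,3,8], [2,5,6], [2,7,8], [3,4,8], [4,5,6], [4,5,8], [4,6,7]

giving chain groups C_0 ≅ Z^9, C_1 ≅ Z^27, C_2 ≅ Z^18.

The boundary map ∂_1: C_1 → C_0 sends each edge [p,q] (with p < q) to q − p.
As a 9×27 matrix over Z this has rank 8, with invariant factors (1,1,1,1,1,1,1,1).

∂_2: C_2 → C_1 sends each 2-simplex [p,q,r] to [q,r] − [p,r] + [p,q]. For instance
  ∂[0,2,7] = [2,7] − [0,7] + [0,2],
  ∂[4,5,8] = [5,8] − [4,8] + [4,5].
This gives a 27×18 integer matrix of rank 17; reducing to Smith normal form yields diagonal entries (1,1,1,1,1,1,1,1,1,1,1,1,1,1,1,1,1).

Computing H_k = (kernel of ∂_k) / (image of ∂_{k+1}):

  H_0: rank C_0 − rank ∂_1 = 9 − 8 = 1, and the invariant factors of ∂_1 are all 1, so H_0 ≅ Z.
  H_1: rank ker ∂_1 − rank ∂_2 = (27 − 8) − 17 = 2, and the invariant factors of ∂_2 are all 1, so H_1 ≅ Z^2.
  H_2: rank ker ∂_2 − rank ∂_3 = (18 − 17) − 0 = 1, and there is no ∂_3, so H_2 ≅ Z.

H_0 ≅ Z,  H_1 ≅ Z^2,  H_2 ≅ Z.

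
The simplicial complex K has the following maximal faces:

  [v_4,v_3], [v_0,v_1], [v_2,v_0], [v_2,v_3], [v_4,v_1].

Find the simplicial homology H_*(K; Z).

H_0 = Z,  H_1 = Z.

K has 5 vertices, 5 edges.
rank ∂_0 = 0, rank ∂_1 = 4 ⇒ b_0 = 5 − 0 − 4 = 1; all invariant factors of ∂_1 are 1 so no torsion. So H_0 = Z.
rank ∂_1 = 4, rank ∂_2 = 0 ⇒ b_1 = 5 − 4 − 0 = 1. So H_1 = Z.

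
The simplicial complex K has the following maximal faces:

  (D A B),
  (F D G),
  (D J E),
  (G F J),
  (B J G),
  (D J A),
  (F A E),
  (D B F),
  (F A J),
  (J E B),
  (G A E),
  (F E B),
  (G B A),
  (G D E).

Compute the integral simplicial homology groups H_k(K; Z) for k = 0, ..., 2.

H_0 ≅ Z,  H_1 ≅ Z^2,  H_2 ≅ Z.

K has 7 vertices, 21 edges, 14 triangles.
rank ∂_0 = 0, rank ∂_1 = 6 ⇒ b_0 = 7 − 0 − 6 = 1; all invariant factors of ∂_1 are 1 so no torsion. So H_0 = Z.
rank ∂_1 = 6, rank ∂_2 = 13 ⇒ b_1 = 21 − 6 − 13 = 2; all invariant factors of ∂_2 are 1 so no torsion. So H_1 = Z^2.
rank ∂_2 = 13, rank ∂_3 = 0 ⇒ b_2 = 14 − 13 − 0 = 1. So H_2 = Z.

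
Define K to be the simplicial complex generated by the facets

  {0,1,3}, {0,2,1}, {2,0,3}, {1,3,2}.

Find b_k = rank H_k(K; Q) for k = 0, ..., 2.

b_0 = 1, b_1 = 0, b_2 = 1.

Take the total order 0 < 1 < 2 < 3 on the vertex set. Then K (dimension 2) consists of the simplices:

  0-simplices (4): [0], [1], [2], [3]
  1-simplices (6): [0,1], [0,2], [0,3], [1,2], [1,3], [2,3]
  2-simplices (4): [0,1,2], [0,1,3], [0,2,3], [1,2,3]

giving chain groups C_0 ≅ Z^4, C_1 ≅ Z^6, C_2 ≅ Z^4.

Boundary ∂_1: C_1 → C_0 is given by ∂[p,q] = [q] − [p]. For instance
  ∂[0,1] = [1] − [0].
As a 4×6 matrix over Z this has rank 3, with invariant factors (1,1,1).

The boundary map ∂_2: C_2 → C_1 acts by ∂[p,q,r] = [q,r] − [p,r] + [p,q]. For instance
  ∂[0,2,3] = [2,3] − [0,3] + [0,2],
  ∂[0,1,2] = [1,2] − [0,2] + [0,1].
This gives a 6×4 integer matrix of rank 3; reducing to Smith normal form yields diagonal entries (1,1,1).

Computing H_k = (kernel of ∂_k) / (image of ∂_{k+1}):

  H_0: rank C_0 − rank ∂_1 = 4 − 3 = 1, and the invariant factors of ∂_1 are all 1, so H_0 = Z.
  H_1: rank ker ∂_1 − rank ∂_2 = (6 − 3) − 3 = 0, and the invariant factors of ∂_2 are all 1, so H_1 = 0.
  H_2: rank ker ∂_2 − rank ∂_3 = (4 − 3) − 0 = 1, and there is no ∂_3, so H_2 = Z.

As a check, the Euler characteristic is 4 − 6 + 4 = 2, which agrees with 1 − 0 + 1 = 2.

Hence the Betti numbers are b_0 = 1, b_1 = 0, b_2 = 1.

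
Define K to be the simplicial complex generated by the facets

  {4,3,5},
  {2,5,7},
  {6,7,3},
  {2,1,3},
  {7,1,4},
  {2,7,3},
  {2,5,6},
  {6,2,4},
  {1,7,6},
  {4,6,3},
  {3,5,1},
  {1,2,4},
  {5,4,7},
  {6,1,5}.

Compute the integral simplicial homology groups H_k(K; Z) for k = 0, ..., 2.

H_0 ≅ Z,  H_1 ≅ Z^2,  H_2 ≅ Z.

Order the vertices as 1 < 2 < 3 < 4 < 5 < 6 < 7. Listing each simplex with vertices in this order, K has dimension 2 with simplices:

  0-simplices (7): [1], [2], [3], [4], [5], [6], [7]
  1-simplices (21): [1,2], [1,3], [1,4], [1,5], [1,6], [1,7], [2,3], [2,4], [2,5], [2,6], [2,7], [3,4], [3,5], [3,6], [3,7], [4,5], [4,6], [4,7], [5,6], [5,7], [6,7]
  2-simplices (14): [1,2,3], [1,2,4], [1,3,5], [1,4,7], [1,5,6], [1,6,7], [2,3,7], [2,4,6], [2,5,6], [2,5,7], [3,4,5], [3,4,6], [3,6,7], [4,5,7]

Hence C_0 ≅ Z^7, C_1 ≅ Z^21, C_2 ≅ Z^14.

The boundary map ∂_1: C_1 → C_0 maps an edge to its endpoints' difference, ∂[p,q] = q − p.
This gives a 7×21 integer matrix of rank 6; reducing to Smith normal form yields diagonal entries (1,1,1,1,1,1).

The boundary map ∂_2: C_2 → C_1 acts by ∂[p,q,r] = [q,r] − [p,r] + [p,q]. For instance
  ∂[3,4,5] = [4,5] − [3,5] + [3,4],
  ∂[4,5,7] = [5,7] − [4,7] + [4,5].
The 21×14 boundary matrix has rank 13 and Smith normal form diag(1,1,1,1,1,1,1,1,1,1,1,1,1).

Reading off H_k = ker ∂_k / im ∂_{k+1}:

  H_0: rank C_0 − rank ∂_1 = 7 − 6 = 1, and the invariant factors of ∂_1 are all 1, so H_0 ≅ Z.
  H_1: rank ker ∂_1 − rank ∂_2 = (21 − 6) − 13 = 2, and the invariant factors of ∂_2 are all 1, so H_1 ≅ Z^2.
  H_2: rank ker ∂_2 − rank ∂_3 = (14 − 13) − 0 = 1, and there is no ∂_3, so H_2 ≅ Z.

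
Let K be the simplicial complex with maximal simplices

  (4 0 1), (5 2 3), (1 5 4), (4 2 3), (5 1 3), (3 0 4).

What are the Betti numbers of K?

Fix the vertex order 0 < 1 < 2 < 3 < 4 < 5 and write every simplex with vertices in increasing order. Then dim K = 2 and the simplices of K are:

  0-simplices (6): [0], [1], [2], [3], [4], [5]
  1-simplices (12): [0,1], [0,3], [0,4], [1,3], [1,4], [1,5], [2,3], [2,4], [2,5], [3,4], [3,5], [4,5]
  2-simplices (6): [0,1,4], [0,3,4], [1,3,5], [1,4,5], [2,3,4], [2,3,5]

Hence C_0 ≅ Z^6, C_1 ≅ Z^12, C_2 ≅ Z^6.

The boundary map ∂_1: C_1 → C_0 maps an edge to its endpoints' difference, ∂[p,q] = q − p. For instance
  ∂[1,5] = [5] − [1].
The 6×12 boundary matrix has rank 5 and Smith normal form diag(1,1,1,1,1).

Boundary ∂_2: C_2 → C_1 sends each 2-simplex [p,q,r] to [q,r] − [p,r] + [p,q]. For instance
  ∂[1,3,5] = [3,5] − [1,5] + [1,3],
  ∂[0,3,4] = [3,4] − [0,4] + [0,3].
This gives a 12×6 integer matrix of rank 6; reducing to Smith normal form yields diagonal entries (1,1,1,1,1,1).

Computing H_k = (kernel of ∂_k) / (image of ∂_{k+1}):

  H_0: rank C_0 − rank ∂_1 = 6 − 5 = 1, and the invariant factors of ∂_1 are all 1, so H_0 = Z.
  H_1: rank ker ∂_1 − rank ∂_2 = (12 − 5) − 6 = 1, and the invariant factors of ∂_2 are all 1, so H_1 = Z.
  H_2: rank ker ∂_2 − rank ∂_3 = (6 − 6) − 0 = 0, and there is no ∂_3, so H_2 = 0.

As a check, the Euler characteristic is 6 − 12 + 6 = 0, which agrees with 1 − 1 + 0 = 0.

Hence the Betti numbers are b_0 = 1, b_1 = 1, b_2 = 0.

b_0 = 1, b_1 = 1, b_2 = 0.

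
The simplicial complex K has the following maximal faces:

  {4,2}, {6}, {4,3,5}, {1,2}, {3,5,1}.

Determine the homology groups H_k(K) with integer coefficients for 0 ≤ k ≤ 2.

H_0 ≅ Z^2,  H_1 ≅ Z,  H_2 = 0.

K has 6 vertices, 7 edges, 2 triangles.
rank ∂_0 = 0, rank ∂_1 = 4 ⇒ b_0 = 6 − 0 − 4 = 2; all invariant factors of ∂_1 are 1 so no torsion. So H_0 ≅ Z^2.
rank ∂_1 = 4, rank ∂_2 = 2 ⇒ b_1 = 7 − 4 − 2 = 1; all invariant factors of ∂_2 are 1 so no torsion. So H_1 ≅ Z.
rank ∂_2 = 2, rank ∂_3 = 0 ⇒ b_2 = 2 − 2 − 0 = 0. So H_2 ≅ 0.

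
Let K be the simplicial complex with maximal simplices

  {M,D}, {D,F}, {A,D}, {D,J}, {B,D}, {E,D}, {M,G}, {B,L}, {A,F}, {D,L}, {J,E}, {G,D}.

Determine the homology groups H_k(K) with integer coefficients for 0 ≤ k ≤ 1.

H_0 ≅ Z,  H_1 ≅ Z^4.

K has 9 vertices, 12 edges.
rank ∂_0 = 0, rank ∂_1 = 8 ⇒ b_0 = 9 − 0 − 8 = 1; all invariant factors of ∂_1 are 1 so no torsion. So H_0 = Z.
rank ∂_1 = 8, rank ∂_2 = 0 ⇒ b_1 = 12 − 8 − 0 = 4. So H_1 = Z^4.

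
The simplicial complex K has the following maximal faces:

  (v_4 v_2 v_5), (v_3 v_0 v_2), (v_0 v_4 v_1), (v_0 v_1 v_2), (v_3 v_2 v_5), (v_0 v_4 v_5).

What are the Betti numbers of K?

Take the total order v_0 < v_1 < v_2 < v_3 < v_4 < v_5 on the vertex set. Then K (dimension 2) consists of the simplices:

  0-simplices (6): [v_0], [v_1], [v_2], [v_3], [v_4], [v_5]
  1-simplices (12): [v_0,v_1], [v_0,v_2], [v_0,v_3], [v_0,v_4], [v_0,v_5], [v_1,v_2], [v_1,v_4], [v_2,v_3], [v_2,v_4], [v_2,v_5], [v_3,v_5], [v_4,v_5]
  2-simplices (6): [v_0,v_1,v_2], [v_0,v_1,v_4], [v_0,v_2,v_3], [v_0,v_4,v_5], [v_2,v_3,v_5], [v_2,v_4,v_5]

Hence C_0 ≅ Z^6, C_1 ≅ Z^12, C_2 ≅ Z^6.

Boundary ∂_1: C_1 → C_0 sends each edge [p,q] (with p < q) to q − p. For instance
  ∂[v_3,v_5] = [v_5] − [v_3].
The 6×12 boundary matrix has rank 5 and Smith normal form diag(1,1,1,1,1).

The boundary map ∂_2: C_2 → C_1 maps a triangle to the signed sum of its edges. For instance
  ∂[v_2,v_4,v_5] = [v_4,v_5] − [v_2,v_5] + [v_2,v_4],
  ∂[v_0,v_2,v_3] = [v_2,v_3] − [v_0,v_3] + [v_0,v_2].
The 12×6 boundary matrix has rank 6 and Smith normal form diag(1,1,1,1,1,1).

From H_k ≅ ker(∂_k) / im(∂_{k+1}) we obtain:

  H_0: rank C_0 − rank ∂_1 = 6 − 5 = 1, and the invariant factors of ∂_1 are all 1, so H_0 = Z.
  H_1: rank ker ∂_1 − rank ∂_2 = (12 − 5) − 6 = 1, and the invariant factors of ∂_2 are all 1, so H_1 = Z.
  H_2: rank ker ∂_2 − rank ∂_3 = (6 − 6) − 0 = 0, and there is no ∂_3, so H_2 = 0.

As a check, the Euler characteristic is 6 − 12 + 6 = 0, which agrees with 1 − 1 + 0 = 0.

Hence the Betti numbers are b_0 = 1, b_1 = 1, b_2 = 0.

b_0 = 1, b_1 = 1, b_2 = 0.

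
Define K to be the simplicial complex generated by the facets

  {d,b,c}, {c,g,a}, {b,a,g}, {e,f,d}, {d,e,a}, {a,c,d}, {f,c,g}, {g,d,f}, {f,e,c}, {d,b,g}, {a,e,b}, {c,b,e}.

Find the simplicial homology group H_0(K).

H_0 ≅ Z.

Take the total order a < b < c < d < e < f < g on the vertex set. Then K (dimension 2) consists of the simplices:

  0-simplices (7): a, b, c, d, e, f, g
  1-simplices (18): ab, ac, ad, ae, ag, bc, bd, be, bg, cd, ce, cf, cg, de, df, dg, ef, fg
  2-simplices (12): abe, abg, acd, acg, ade, bcd, bce, bdg, cef, cfg, def, dfg

so the chain groups are C_0 ≅ Z^7, C_1 ≅ Z^18, C_2 ≅ Z^12.

Boundary ∂_1: C_1 → C_0 maps an edge to its endpoints' difference, ∂[p,q] = q − p.
This gives a 7×18 integer matrix of rank 6; reducing to Smith normal form yields diagonal entries (1,1,1,1,1,1).

∂_2: C_2 → C_1 maps a triangle to the signed sum of its edges. For instance
  ∂acg = cg − ag + ac,
  ∂bce = ce − be + bc.
As a 18×12 matrix over Z this has rank 12, with invariant factors (1,1,1,1,1,1,1,1,1,1,1,2).

Now H_k = ker ∂_k / im ∂_{k+1}, so:

  H_0: rank C_0 − rank ∂_1 = 7 − 6 = 1, and the invariant factors of ∂_1 are all 1, so H_0 ≅ Z.

(K is a triangulation of the real projective plane RP^2.)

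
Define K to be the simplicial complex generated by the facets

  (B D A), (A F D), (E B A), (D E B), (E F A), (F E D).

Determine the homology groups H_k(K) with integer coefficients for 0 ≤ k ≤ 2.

Order the vertices as A < B < D < E < F. Listing each simplex with vertices in this order, K has dimension 2 with simplices:

  0-simplices (5): A, B, D, E, F
  1-simplices (9): AB, AD, AE, AF, BD, BE, DE, DF, EF
  2-simplices (6): ABD, ABE, ADF, AEF, BDE, DEF

Hence C_0 ≅ Z^5, C_1 ≅ Z^9, C_2 ≅ Z^6.

The boundary map ∂_1: C_1 → C_0 sends each edge [p,q] (with p < q) to q − p. For instance
  ∂AD = D − A.
The 5×9 boundary matrix has rank 4 and Smith normal form diag(1,1,1,1).

The boundary map ∂_2: C_2 → C_1 maps a triangle to the signed sum of its edges. For instance
  ∂BDE = DE − BE + BD,
  ∂ABE = BE − AE + AB.
The 9×6 boundary matrix has rank 5 and Smith normal form diag(1,1,1,1,1).

Now H_k = ker ∂_k / im ∂_{k+1}, so:

  H_0: rank C_0 − rank ∂_1 = 5 − 4 = 1, and the invariant factors of ∂_1 are all 1, so H_0 ≅ Z.
  H_1: rank ker ∂_1 − rank ∂_2 = (9 − 4) − 5 = 0, and the invariant factors of ∂_2 are all 1, so H_1 ≅ 0.
  H_2: rank ker ∂_2 − rank ∂_3 = (6 − 5) − 0 = 1, and there is no ∂_3, so H_2 ≅ Z.

As a check, the Euler characteristic is 5 − 9 + 6 = 2, which agrees with 1 − 0 + 1 = 2.

H_0 = Z,  H_1 = 0,  H_2 = Z.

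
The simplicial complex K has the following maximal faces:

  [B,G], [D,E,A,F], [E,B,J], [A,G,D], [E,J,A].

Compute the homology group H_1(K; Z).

Fix the vertex order A < B < D < E < F < G < J and write every simplex with vertices in increasing order. Then dim K = 3 and the simplices of K are:

  0-simplices (7): A, B, D, E, F, G, J
  1-simplices (13): AD, AE, AF, AG, AJ, BE, BG, BJ, DE, DF, DG, EF, EJ
  2-simplices (7): ADE, ADF, ADG, AEF, AEJ, BEJ, DEF
  3-simplices (1): ADEF

so the chain groups are C_0 ≅ Z^7, C_1 ≅ Z^13, C_2 ≅ Z^7, C_3 ≅ Z^1.

Boundary ∂_1: C_1 → C_0 maps an edge to its endpoints' difference, ∂[p,q] = q − p.
The 7×13 boundary matrix has rank 6 and Smith normal form diag(1,1,1,1,1,1).

∂_2: C_2 → C_1 acts by ∂[p,q,r] = [q,r] − [p,r] + [p,q]. For instance
  ∂ADE = DE − AE + AD,
  ∂ADG = DG − AG + AD.
The 13×7 boundary matrix has rank 6 and Smith normal form diag(1,1,1,1,1,1).

Boundary ∂_3: C_3 → C_2 sends each 3-simplex σ to the alternating sum Σ_i (−1)^i (σ with its i-th vertex removed). For instance
  ∂ADEF = DEF − AEF + ADF − ADE.
The 7×1 boundary matrix has rank 1 and Smith normal form diag(1).

Computing H_k = (kernel of ∂_k) / (image of ∂_{k+1}):

  H_1: rank ker ∂_1 − rank ∂_2 = (13 − 6) − 6 = 1, and the invariant factors of ∂_2 are all 1, so H_1 = Z.

H_1 = Z.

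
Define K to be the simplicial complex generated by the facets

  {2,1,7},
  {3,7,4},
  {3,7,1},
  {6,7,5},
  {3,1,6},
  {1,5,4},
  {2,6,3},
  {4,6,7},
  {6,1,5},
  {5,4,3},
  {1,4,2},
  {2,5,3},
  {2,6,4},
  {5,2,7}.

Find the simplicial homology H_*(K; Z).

We work with the vertex ordering 1 < 2 < 3 < 4 < 5 < 6 < 7. The simplices of K, each written with vertices in increasing order, are:

  0-simplices (7): [1], [2], [3], [4], [5], [6], [7]
  1-simplices (21): [1,2], [1,3], [1,4], [1,5], [1,6], [1,7], [2,3], [2,4], [2,5], [2,6], [2,7], [3,4], [3,5], [3,6], [3,7], [4,5], [4,6], [4,7], [5,6], [5,7], [6,7]
  2-simplices (14): [1,2,4], [1,2,7], [1,3,6], [1,3,7], [1,4,5], [1,5,6], [2,3,5], [2,3,6], [2,4,6], [2,5,7], [3,4,5], [3,4,7], [4,6,7], [5,6,7]

giving chain groups C_0 ≅ Z^7, C_1 ≅ Z^21, C_2 ≅ Z^14.

∂_1: C_1 → C_0 maps an edge to its endpoints' difference, ∂[p,q] = q − p. For instance
  ∂[4,6] = [6] − [4].
This gives a 7×21 integer matrix of rank 6; reducing to Smith normal form yields diagonal entries (1,1,1,1,1,1).

Boundary ∂_2: C_2 → C_1 sends each 2-simplex [p,q,r] to [q,r] − [p,r] + [p,q]. For instance
  ∂[1,5,6] = [5,6] − [1,6] + [1,5],
  ∂[1,3,7] = [3,7] − [1,7] + [1,3].
As a 21×14 matrix over Z this has rank 13, with invariant factors (1,1,1,1,1,1,1,1,1,1,1,1,1).

Computing H_k = (kernel of ∂_k) / (image of ∂_{k+1}):

  H_0: rank C_0 − rank ∂_1 = 7 − 6 = 1, and the invariant factors of ∂_1 are all 1, so H_0 ≅ Z.
  H_1: rank ker ∂_1 − rank ∂_2 = (21 − 6) − 13 = 2, and the invariant factors of ∂_2 are all 1, so H_1 ≅ Z^2.
  H_2: rank ker ∂_2 − rank ∂_3 = (14 − 13) − 0 = 1, and there is no ∂_3, so H_2 ≅ Z.

(K is a triangulation of the torus T^2.)

H_0 ≅ Z,  H_1 ≅ Z^2,  H_2 ≅ Z.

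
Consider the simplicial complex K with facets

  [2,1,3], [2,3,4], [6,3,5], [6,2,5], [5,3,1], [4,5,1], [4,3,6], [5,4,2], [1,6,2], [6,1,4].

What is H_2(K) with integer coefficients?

H_2 = 0.

We work with the vertex ordering 1 < 2 < 3 < 4 < 5 < 6. The simplices of K, each written with vertices in increasing order, are:

  0-simplices (6): [1], [2], [3], [4], [5], [6]
  1-simplices (15): [1,2], [1,3], [1,4], [1,5], [1,6], [2,3], [2,4], [2,5], [2,6], [3,4], [3,5], [3,6], [4,5], [4,6], [5,6]
  2-simplices (10): [1,2,3], [1,2,6], [1,3,5], [1,4,5], [1,4,6], [2,3,4], [2,4,5], [2,5,6], [3,4,6], [3,5,6]

so the chain groups are C_0 ≅ Z^6, C_1 ≅ Z^15, C_2 ≅ Z^10.

∂_1: C_1 → C_0 is given by ∂[p,q] = [q] − [p]. For instance
  ∂[2,4] = [4] − [2].
This gives a 6×15 integer matrix of rank 5; reducing to Smith normal form yields diagonal entries (1,1,1,1,1).

∂_2: C_2 → C_1 acts by ∂[p,q,r] = [q,r] − [p,r] + [p,q]. For instance
  ∂[3,4,6] = [4,6] − [3,6] + [3,4],
  ∂[1,4,5] = [4,5] − [1,5] + [1,4].
This gives a 15×10 integer matrix of rank 10; reducing to Smith normal form yields diagonal entries (1,1,1,1,1,1,1,1,1,2).

Now H_k = ker ∂_k / im ∂_{k+1}, so:

  H_2: rank ker ∂_2 − rank ∂_3 = (10 − 10) − 0 = 0, and there is no ∂_3, so H_2 ≅ 0.

(K is a triangulation of the real projective plane RP^2.)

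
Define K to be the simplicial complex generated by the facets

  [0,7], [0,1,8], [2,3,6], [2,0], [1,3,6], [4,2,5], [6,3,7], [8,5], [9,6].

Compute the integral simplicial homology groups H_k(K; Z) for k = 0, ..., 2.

H_0 = Z,  H_1 = Z^3,  H_2 = 0.

We work with the vertex ordering 0 < 1 < 2 < 3 < 4 < 5 < 6 < 7 < 8 < 9. The simplices of K, each written with vertices in increasing order, are:

  0-simplices (10): [0], [1], [2], [3], [4], [5], [6], [7], [8], [9]
  1-simplices (17): [0,1], [0,2], [0,7], [0,8], [1,3], [1,6], [1,8], [2,3], [2,4], [2,5], [2,6], [3,6], [3,7], [4,5], [5,8], [6,7], [6,9]
  2-simplices (5): [0,1,8], [1,3,6], [2,3,6], [2,4,5], [3,6,7]

giving chain groups C_0 ≅ Z^10, C_1 ≅ Z^17, C_2 ≅ Z^5.

The boundary map ∂_1: C_1 → C_0 is given by ∂[p,q] = [q] − [p].
As a 10×17 matrix over Z this has rank 9, with invariant factors (1,1,1,1,1,1,1,1,1).

The boundary map ∂_2: C_2 → C_1 maps a triangle to the signed sum of its edges. For instance
  ∂[2,4,5] = [4,5] − [2,5] + [2,4],
  ∂[0,1,8] = [1,8] − [0,8] + [0,1].
This gives a 17×5 integer matrix of rank 5; reducing to Smith normal form yields diagonal entries (1,1,1,1,1).

From H_k ≅ ker(∂_k) / im(∂_{k+1}) we obtain:

  H_0: rank C_0 − rank ∂_1 = 10 − 9 = 1, and the invariant factors of ∂_1 are all 1, so H_0 = Z.
  H_1: rank ker ∂_1 − rank ∂_2 = (17 − 9) − 5 = 3, and the invariant factors of ∂_2 are all 1, so H_1 = Z^3.
  H_2: rank ker ∂_2 − rank ∂_3 = (5 − 5) − 0 = 0, and there is no ∂_3, so H_2 = 0.

As a check, the Euler characteristic is 10 − 17 + 5 = -2, which agrees with 1 − 3 + 0 = -2.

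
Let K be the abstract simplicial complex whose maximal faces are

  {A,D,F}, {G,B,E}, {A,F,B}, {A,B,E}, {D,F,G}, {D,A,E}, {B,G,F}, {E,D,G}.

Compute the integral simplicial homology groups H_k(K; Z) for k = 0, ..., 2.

H_0 = Z,  H_1 = 0,  H_2 = Z.

Order the vertices as A < B < D < E < F < G. Listing each simplex with vertices in this order, K has dimension 2 with simplices:

  0-simplices (6): A, B, D, E, F, G
  1-simplices (12): AB, AD, AE, AF, BE, BF, BG, DE, DF, DG, EG, FG
  2-simplices (8): ABE, ABF, ADE, ADF, BEG, BFG, DEG, DFG

giving chain groups C_0 ≅ Z^6, C_1 ≅ Z^12, C_2 ≅ Z^8.

∂_1: C_1 → C_0 sends each edge [p,q] (with p < q) to q − p. For instance
  ∂BE = E − B.
The resulting 6×12 matrix has rank 5, and its Smith normal form has invariant factors (1,1,1,1,1).

The boundary map ∂_2: C_2 → C_1 sends each 2-simplex [p,q,r] to [q,r] − [p,r] + [p,q]. For instance
  ∂ABE = BE − AE + AB,
  ∂ADF = DF − AF + AD.
The resulting 12×8 matrix has rank 7, and its Smith normal form has invariant factors (1,1,1,1,1,1,1).

Reading off H_k = ker ∂_k / im ∂_{k+1}:

  H_0: rank C_0 − rank ∂_1 = 6 − 5 = 1, and the invariant factors of ∂_1 are all 1, so H_0 = Z.
  H_1: rank ker ∂_1 − rank ∂_2 = (12 − 5) − 7 = 0, and the invariant factors of ∂_2 are all 1, so H_1 = 0.
  H_2: rank ker ∂_2 − rank ∂_3 = (8 − 7) − 0 = 1, and there is no ∂_3, so H_2 = Z.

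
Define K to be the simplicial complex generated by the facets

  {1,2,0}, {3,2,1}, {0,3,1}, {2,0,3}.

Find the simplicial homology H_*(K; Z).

H_0 ≅ Z,  H_1 = 0,  H_2 ≅ Z.

We work with the vertex ordering 0 < 1 < 2 < 3. The simplices of K, each written with vertices in increasing order, are:

  0-simplices (4): [0], [1], [2], [3]
  1-simplices (6): [0,1], [0,2], [0,3], [1,2], [1,3], [2,3]
  2-simplices (4): [0,1,2], [0,1,3], [0,2,3], [1,2,3]

Hence C_0 ≅ Z^4, C_1 ≅ Z^6, C_2 ≅ Z^4.

Boundary ∂_1: C_1 → C_0 sends each edge [p,q] (with p < q) to q − p. For instance
  ∂[0,2] = [2] − [0].
The resulting 4×6 matrix has rank 3, and its Smith normal form has invariant factors (1,1,1).

Boundary ∂_2: C_2 → C_1 acts by ∂[p,q,r] = [q,r] − [p,r] + [p,q]. For instance
  ∂[0,2,3] = [2,3] − [0,3] + [0,2],
  ∂[1,2,3] = [2,3] − [1,3] + [1,2].
The resulting 6×4 matrix has rank 3, and its Smith normal form has invariant factors (1,1,1).

Reading off H_k = ker ∂_k / im ∂_{k+1}:

  H_0: rank C_0 − rank ∂_1 = 4 − 3 = 1, and the invariant factors of ∂_1 are all 1, so H_0 = Z.
  H_1: rank ker ∂_1 − rank ∂_2 = (6 − 3) − 3 = 0, and the invariant factors of ∂_2 are all 1, so H_1 = 0.
  H_2: rank ker ∂_2 − rank ∂_3 = (4 − 3) − 0 = 1, and there is no ∂_3, so H_2 = Z.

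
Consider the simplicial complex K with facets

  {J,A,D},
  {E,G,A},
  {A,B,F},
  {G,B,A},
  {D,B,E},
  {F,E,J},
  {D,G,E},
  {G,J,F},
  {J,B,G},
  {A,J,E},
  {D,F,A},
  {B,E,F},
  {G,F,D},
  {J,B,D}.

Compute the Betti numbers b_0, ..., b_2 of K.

b_0 = 1, b_1 = 2, b_2 = 1.

Order the vertices as A < B < D < E < F < G < J. Listing each simplex with vertices in this order, K has dimension 2 with simplices:

  0-simplices (7): A, B, D, E, F, G, J
  1-simplices (21): AB, AD, AE, AF, AG, AJ, BD, BE, BF, BG, BJ, DE, DF, DG, DJ, EF, EG, EJ, FG, FJ, GJ
  2-simplices (14): ABF, ABG, ADF, ADJ, AEG, AEJ, BDE, BDJ, BEF, BGJ, DEG, DFG, EFJ, FGJ

Hence C_0 ≅ Z^7, C_1 ≅ Z^21, C_2 ≅ Z^14.

∂_1: C_1 → C_0 is given by ∂[p,q] = [q] − [p]. For instance
  ∂DE = E − D.
The resulting 7×21 matrix has rank 6, and its Smith normal form has invariant factors (1,1,1,1,1,1).

Boundary ∂_2: C_2 → C_1 acts by ∂[p,q,r] = [q,r] − [p,r] + [p,q]. For instance
  ∂ADF = DF − AF + AD,
  ∂DFG = FG − DG + DF.
The 21×14 boundary matrix has rank 13 and Smith normal form diag(1,1,1,1,1,1,1,1,1,1,1,1,1).

Computing H_k = (kernel of ∂_k) / (image of ∂_{k+1}):

  H_0: rank C_0 − rank ∂_1 = 7 − 6 = 1, and the invariant factors of ∂_1 are all 1, so H_0 ≅ Z.
  H_1: rank ker ∂_1 − rank ∂_2 = (21 − 6) − 13 = 2, and the invariant factors of ∂_2 are all 1, so H_1 ≅ Z^2.
  H_2: rank ker ∂_2 − rank ∂_3 = (14 − 13) − 0 = 1, and there is no ∂_3, so H_2 ≅ Z.

Hence the Betti numbers are b_0 = 1, b_1 = 2, b_2 = 1.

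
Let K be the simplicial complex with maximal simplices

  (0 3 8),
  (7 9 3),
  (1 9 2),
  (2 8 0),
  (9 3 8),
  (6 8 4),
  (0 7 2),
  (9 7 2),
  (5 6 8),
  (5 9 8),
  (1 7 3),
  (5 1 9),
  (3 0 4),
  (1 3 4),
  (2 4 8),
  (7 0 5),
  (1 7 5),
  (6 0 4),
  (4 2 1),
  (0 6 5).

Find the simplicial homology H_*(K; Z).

Take the total order 0 < 1 < 2 < 3 < 4 < 5 < 6 < 7 < 8 < 9 on the vertex set. Then K (dimension 2) consists of the simplices:

  0-simplices (10): [0], [1], [2], [3], [4], [5], [6], [7], [8], [9]
  1-simplices (30): (30 of them)
  2-simplices (20): (20 of them)

Hence C_0 ≅ Z^10, C_1 ≅ Z^30, C_2 ≅ Z^20.

Boundary ∂_1: C_1 → C_0 maps an edge to its endpoints' difference, ∂[p,q] = q − p.
This gives a 10×30 integer matrix of rank 9; reducing to Smith normal form yields diagonal entries (1,1,1,1,1,1,1,1,1).

The boundary map ∂_2: C_2 → C_1 sends each 2-simplex [p,q,r] to [q,r] − [p,r] + [p,q]. For instance
  ∂[5,6,8] = [6,8] − [5,8] + [5,6],
  ∂[1,2,4] = [2,4] − [1,4] + [1,2].
As a 30×20 matrix over Z this has rank 20, with invariant factors (1,1,1,1,1,1,1,1,1,1,1,1,1,1,1,1,1,1,1,2).

From H_k ≅ ker(∂_k) / im(∂_{k+1}) we obtain:

  H_0: rank C_0 − rank ∂_1 = 10 − 9 = 1, and the invariant factors of ∂_1 are all 1, so H_0 = Z.
  H_1: rank ker ∂_1 − rank ∂_2 = (30 − 9) − 20 = 1, and ∂_2 has invariant factor 2 > 1, so H_1 = Z × Z/2.
  H_2: rank ker ∂_2 − rank ∂_3 = (20 − 20) − 0 = 0, and there is no ∂_3, so H_2 = 0.

As a check, the Euler characteristic is 10 − 30 + 20 = 0, which agrees with 1 − 1 + 0 = 0.

H_0 = Z,  H_1 = Z × Z/2,  H_2 = 0.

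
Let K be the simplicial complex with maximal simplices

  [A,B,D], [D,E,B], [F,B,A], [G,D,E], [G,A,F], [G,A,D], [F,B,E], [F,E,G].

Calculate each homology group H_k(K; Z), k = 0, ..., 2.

H_0 ≅ Z,  H_1 = 0,  H_2 ≅ Z.

K has 6 vertices, 12 edges, 8 triangles.
rank ∂_0 = 0, rank ∂_1 = 5 ⇒ b_0 = 6 − 0 − 5 = 1; all invariant factors of ∂_1 are 1 so no torsion. So H_0 ≅ Z.
rank ∂_1 = 5, rank ∂_2 = 7 ⇒ b_1 = 12 − 5 − 7 = 0; all invariant factors of ∂_2 are 1 so no torsion. So H_1 ≅ 0.
rank ∂_2 = 7, rank ∂_3 = 0 ⇒ b_2 = 8 − 7 − 0 = 1. So H_2 ≅ Z.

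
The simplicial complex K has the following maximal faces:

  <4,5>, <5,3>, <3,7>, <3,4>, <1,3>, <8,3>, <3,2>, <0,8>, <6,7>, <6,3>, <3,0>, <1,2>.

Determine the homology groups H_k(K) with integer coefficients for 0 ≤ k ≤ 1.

Fix the vertex order 0 < 1 < 2 < 3 < 4 < 5 < 6 < 7 < 8 and write every simplex with vertices in increasing order. Then dim K = 1 and the simplices of K are:

  0-simplices (9): [0], [1], [2], [3], [4], [5], [6], [7], [8]
  1-simplices (12): [0,3], [0,8], [1,2], [1,3], [2,3], [3,4], [3,5], [3,6], [3,7], [3,8], [4,5], [6,7]

giving chain groups C_0 ≅ Z^9, C_1 ≅ Z^12.

The boundary map ∂_1: C_1 → C_0 maps an edge to its endpoints' difference, ∂[p,q] = q − p. For instance
  ∂[2,3] = [3] − [2].
The resulting 9×12 matrix has rank 8, and its Smith normal form has invariant factors (1,1,1,1,1,1,1,1).

Computing H_k = (kernel of ∂_k) / (image of ∂_{k+1}):

  H_0: rank C_0 − rank ∂_1 = 9 − 8 = 1, and the invariant factors of ∂_1 are all 1, so H_0 = Z.
  H_1: rank ker ∂_1 − rank ∂_2 = (12 − 8) − 0 = 4, and there is no ∂_2, so H_1 = Z^4.

H_0 ≅ Z,  H_1 ≅ Z^4.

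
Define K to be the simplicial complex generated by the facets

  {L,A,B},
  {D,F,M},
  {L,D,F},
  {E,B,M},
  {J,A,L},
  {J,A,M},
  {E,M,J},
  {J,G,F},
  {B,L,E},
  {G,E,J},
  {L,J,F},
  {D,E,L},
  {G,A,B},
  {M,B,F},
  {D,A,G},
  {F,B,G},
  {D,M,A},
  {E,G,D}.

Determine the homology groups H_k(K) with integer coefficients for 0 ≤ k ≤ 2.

Take the total order A < B < D < E < F < G < J < L < M on the vertex set. Then K (dimension 2) consists of the simplices:

  0-simplices (9): A, B, D, E, F, G, J, L, M
  1-simplices (27): AB, AD, AG, AJ, AL, AM, BE, BF, BG, BL, BM, DE, DF, DG, DL, DM, EG, EJ, EL, EM, FG, FJ, FL, FM, GJ, JL, JM
  2-simplices (18): ABG, ABL, ADG, ADM, AJL, AJM, BEL, BEM, BFG, BFM, DEG, DEL, DFL, DFM, EGJ, EJM, FGJ, FJL

Hence C_0 ≅ Z^9, C_1 ≅ Z^27, C_2 ≅ Z^18.

Boundary ∂_1: C_1 → C_0 maps an edge to its endpoints' difference, ∂[p,q] = q − p. For instance
  ∂EG = G − E.
The 9×27 boundary matrix has rank 8 and Smith normal form diag(1,1,1,1,1,1,1,1).

The boundary map ∂_2: C_2 → C_1 sends each 2-simplex [p,q,r] to [q,r] − [p,r] + [p,q]. For instance
  ∂ABG = BG − AG + AB,
  ∂BEM = EM − BM + BE.
The 27×18 boundary matrix has rank 17 and Smith normal form diag(1,1,1,1,1,1,1,1,1,1,1,1,1,1,1,1,1).

Reading off H_k = ker ∂_k / im ∂_{k+1}:

  H_0: rank C_0 − rank ∂_1 = 9 − 8 = 1, and the invariant factors of ∂_1 are all 1, so H_0 ≅ Z.
  H_1: rank ker ∂_1 − rank ∂_2 = (27 − 8) − 17 = 2, and the invariant factors of ∂_2 are all 1, so H_1 ≅ Z^2.
  H_2: rank ker ∂_2 − rank ∂_3 = (18 − 17) − 0 = 1, and there is no ∂_3, so H_2 ≅ Z.

As a check, the Euler characteristic is 9 − 27 + 18 = 0, which agrees with 1 − 2 + 1 = 0.

H_0 = Z,  H_1 = Z^2,  H_2 = Z.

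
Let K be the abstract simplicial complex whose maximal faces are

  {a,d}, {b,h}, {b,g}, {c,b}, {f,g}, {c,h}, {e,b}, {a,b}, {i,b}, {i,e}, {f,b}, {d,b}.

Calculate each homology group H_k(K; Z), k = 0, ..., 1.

Take the total order a < b < c < d < e < f < g < h < i on the vertex set. Then K (dimension 1) consists of the simplices:

  0-simplices (9): a, b, c, d, e, f, g, h, i
  1-simplices (12): ab, ad, bc, bd, be, bf, bg, bh, bi, ch, ei, fg

Hence C_0 ≅ Z^9, C_1 ≅ Z^12.

The boundary map ∂_1: C_1 → C_0 maps an edge to its endpoints' difference, ∂[p,q] = q − p. For instance
  ∂bd = d − b.
As a 9×12 matrix over Z this has rank 8, with invariant factors (1,1,1,1,1,1,1,1).

From H_k ≅ ker(∂_k) / im(∂_{k+1}) we obtain:

  H_0: rank C_0 − rank ∂_1 = 9 − 8 = 1, and the invariant factors of ∂_1 are all 1, so H_0 ≅ Z.
  H_1: rank ker ∂_1 − rank ∂_2 = (12 − 8) − 0 = 4, and there is no ∂_2, so H_1 ≅ Z^4.

H_0 = Z,  H_1 = Z^4.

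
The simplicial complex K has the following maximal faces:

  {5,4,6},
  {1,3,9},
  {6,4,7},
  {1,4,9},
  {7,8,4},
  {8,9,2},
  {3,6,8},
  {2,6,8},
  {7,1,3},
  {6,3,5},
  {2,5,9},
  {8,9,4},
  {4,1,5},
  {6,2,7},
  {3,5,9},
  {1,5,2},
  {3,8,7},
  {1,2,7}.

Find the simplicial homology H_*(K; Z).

H_0 ≅ Z,  H_1 ≅ Z ⊕ Z/2,  H_2 = 0.

Take the total order 1 < 2 < 3 < 4 < 5 < 6 < 7 < 8 < 9 on the vertex set. Then K (dimension 2) consists of the simplices:

  0-simplices (9): [1], [2], [3], [4], [5], [6], [7], [8], [9]
  1-simplices (27): (27 of them)
  2-simplices (18): [1,2,5], [1,2,7], [1,3,7], [1,3,9], [1,4,5], [1,4,9], [2,5,9], [2,6,7], [2,6,8], [2,8,9], [3,5,6], [3,5,9], [3,6,8], [3,7,8], [4,5,6], [4,6,7], [4,7,8], [4,8,9]

Hence C_0 ≅ Z^9, C_1 ≅ Z^27, C_2 ≅ Z^18.

The boundary map ∂_1: C_1 → C_0 is given by ∂[p,q] = [q] − [p]. For instance
  ∂[4,8] = [8] − [4].
This gives a 9×27 integer matrix of rank 8; reducing to Smith normal form yields diagonal entries (1,1,1,1,1,1,1,1).

The boundary map ∂_2: C_2 → C_1 maps a triangle to the signed sum of its edges. For instance
  ∂[1,3,9] = [3,9] − [1,9] + [1,3],
  ∂[2,6,8] = [6,8] − [2,8] + [2,6].
The resulting 27×18 matrix has rank 18, and its Smith normal form has invariant factors (1,1,1,1,1,1,1,1,1,1,1,1,1,1,1,1,1,2).

Computing H_k = (kernel of ∂_k) / (image of ∂_{k+1}):

  H_0: rank C_0 − rank ∂_1 = 9 − 8 = 1, and the invariant factors of ∂_1 are all 1, so H_0 = Z.
  H_1: rank ker ∂_1 − rank ∂_2 = (27 − 8) − 18 = 1, and ∂_2 has invariant factor 2 > 1, so H_1 = Z ⊕ Z/2.
  H_2: rank ker ∂_2 − rank ∂_3 = (18 − 18) − 0 = 0, and there is no ∂_3, so H_2 = 0.

As a check, the Euler characteristic is 9 − 27 + 18 = 0, which agrees with 1 − 1 + 0 = 0.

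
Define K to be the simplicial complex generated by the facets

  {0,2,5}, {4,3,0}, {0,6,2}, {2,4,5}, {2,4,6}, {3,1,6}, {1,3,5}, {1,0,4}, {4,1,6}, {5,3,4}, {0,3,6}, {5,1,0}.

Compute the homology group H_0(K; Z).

H_0 ≅ Z.

We work with the vertex ordering 0 < 1 < 2 < 3 < 4 < 5 < 6. The simplices of K, each written with vertices in increasing order, are:

  0-simplices (7): [0], [1], [2], [3], [4], [5], [6]
  1-simplices (18): [0,1], [0,2], [0,3], [0,4], [0,5], [0,6], [1,3], [1,4], [1,5], [1,6], [2,4], [2,5], [2,6], [3,4], [3,5], [3,6], [4,5], [4,6]
  2-simplices (12): [0,1,4], [0,1,5], [0,2,5], [0,2,6], [0,3,4], [0,3,6], [1,3,5], [1,3,6], [1,4,6], [2,4,5], [2,4,6], [3,4,5]

Hence C_0 ≅ Z^7, C_1 ≅ Z^18, C_2 ≅ Z^12.

The boundary map ∂_1: C_1 → C_0 sends each edge [p,q] (with p < q) to q − p.
This gives a 7×18 integer matrix of rank 6; reducing to Smith normal form yields diagonal entries (1,1,1,1,1,1).

The boundary map ∂_2: C_2 → C_1 sends each 2-simplex [p,q,r] to [q,r] − [p,r] + [p,q]. For instance
  ∂[0,2,5] = [2,5] − [0,5] + [0,2],
  ∂[2,4,6] = [4,6] − [2,6] + [2,4].
As a 18×12 matrix over Z this has rank 12, with invariant factors (1,1,1,1,1,1,1,1,1,1,1,2).

Now H_k = ker ∂_k / im ∂_{k+1}, so:

  H_0: rank C_0 − rank ∂_1 = 7 − 6 = 1, and the invariant factors of ∂_1 are all 1, so H_0 ≅ Z.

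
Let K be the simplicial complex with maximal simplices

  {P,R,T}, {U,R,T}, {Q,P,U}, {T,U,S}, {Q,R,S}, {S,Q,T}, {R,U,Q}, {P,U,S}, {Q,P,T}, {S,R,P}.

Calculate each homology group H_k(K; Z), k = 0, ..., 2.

Fix the vertex order P < Q < R < S < T < U and write every simplex with vertices in increasing order. Then dim K = 2 and the simplices of K are:

  0-simplices (6): P, Q, R, S, T, U
  1-simplices (15): PQ, PR, PS, PT, PU, QR, QS, QT, QU, RS, RT, RU, ST, SU, TU
  2-simplices (10): PQT, PQU, PRS, PRT, PSU, QRS, QRU, QST, RTU, STU

Hence C_0 ≅ Z^6, C_1 ≅ Z^15, C_2 ≅ Z^10.

∂_1: C_1 → C_0 maps an edge to its endpoints' difference, ∂[p,q] = q − p. For instance
  ∂PS = S − P.
This gives a 6×15 integer matrix of rank 5; reducing to Smith normal form yields diagonal entries (1,1,1,1,1).

∂_2: C_2 → C_1 maps a triangle to the signed sum of its edges. For instance
  ∂PQT = QT − PT + PQ,
  ∂QRU = RU − QU + QR.
This gives a 15×10 integer matrix of rank 10; reducing to Smith normal form yields diagonal entries (1,1,1,1,1,1,1,1,1,2).

Computing H_k = (kernel of ∂_k) / (image of ∂_{k+1}):

  H_0: rank C_0 − rank ∂_1 = 6 − 5 = 1, and the invariant factors of ∂_1 are all 1, so H_0 = Z.
  H_1: rank ker ∂_1 − rank ∂_2 = (15 − 5) − 10 = 0, and ∂_2 has invariant factor 2 > 1, so H_1 = Z/2.
  H_2: rank ker ∂_2 − rank ∂_3 = (10 − 10) − 0 = 0, and there is no ∂_3, so H_2 = 0.

(K is a triangulation of the real projective plane RP^2.)

H_0 = Z,  H_1 = Z/2,  H_2 = 0.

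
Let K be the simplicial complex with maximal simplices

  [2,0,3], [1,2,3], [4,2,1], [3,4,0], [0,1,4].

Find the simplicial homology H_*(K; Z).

H_0 = Z,  H_1 = Z,  H_2 = 0.

Order the vertices as 0 < 1 < 2 < 3 < 4. Listing each simplex with vertices in this order, K has dimension 2 with simplices:

  0-simplices (5): [0], [1], [2], [3], [4]
  1-simplices (10): [0,1], [0,2], [0,3], [0,4], [1,2], [1,3], [1,4], [2,3], [2,4], [3,4]
  2-simplices (5): [0,1,4], [0,2,3], [0,3,4], [1,2,3], [1,2,4]

giving chain groups C_0 ≅ Z^5, C_1 ≅ Z^10, C_2 ≅ Z^5.

Boundary ∂_1: C_1 → C_0 sends each edge [p,q] (with p < q) to q − p. For instance
  ∂[0,1] = [1] − [0].
The resulting 5×10 matrix has rank 4, and its Smith normal form has invariant factors (1,1,1,1).

Boundary ∂_2: C_2 → C_1 acts by ∂[p,q,r] = [q,r] − [p,r] + [p,q]. For instance
  ∂[0,3,4] = [3,4] − [0,4] + [0,3],
  ∂[0,2,3] = [2,3] − [0,3] + [0,2].
As a 10×5 matrix over Z this has rank 5, with invariant factors (1,1,1,1,1).

Now H_k = ker ∂_k / im ∂_{k+1}, so:

  H_0: rank C_0 − rank ∂_1 = 5 − 4 = 1, and the invariant factors of ∂_1 are all 1, so H_0 ≅ Z.
  H_1: rank ker ∂_1 − rank ∂_2 = (10 − 4) − 5 = 1, and the invariant factors of ∂_2 are all 1, so H_1 ≅ Z.
  H_2: rank ker ∂_2 − rank ∂_3 = (5 − 5) − 0 = 0, and there is no ∂_3, so H_2 ≅ 0.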